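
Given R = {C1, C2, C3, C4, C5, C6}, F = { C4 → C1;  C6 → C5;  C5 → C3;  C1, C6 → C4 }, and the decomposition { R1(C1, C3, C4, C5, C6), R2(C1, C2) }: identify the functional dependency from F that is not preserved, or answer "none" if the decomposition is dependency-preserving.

C4 → C1 lies within R1.
C6 → C5 lies within R1.
C5 → C3 lies within R1.
C1, C6 → C4 lies within R1.
Every dependency is enforceable on the fragments, so the decomposition is dependency-preserving.

none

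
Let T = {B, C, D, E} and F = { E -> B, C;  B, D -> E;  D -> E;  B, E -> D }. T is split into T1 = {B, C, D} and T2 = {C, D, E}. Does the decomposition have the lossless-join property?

Common attributes: T1 ∩ T2 = {C, D}.
Closure of {C, D}: D → E applies, adding E; E → B, C applies, adding B. So (C, D)⁺ = {B, C, D, E}.
This closure contains every attribute of T1, so T1 ∩ T2 → T1. The join is lossless.

Yes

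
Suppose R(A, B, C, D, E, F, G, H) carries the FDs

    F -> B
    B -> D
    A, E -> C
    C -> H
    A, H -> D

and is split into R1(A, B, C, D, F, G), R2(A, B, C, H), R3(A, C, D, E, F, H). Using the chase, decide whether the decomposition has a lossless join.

No

Chase test. Columns are A, B, C, D, E, F, G, H; row i has aⱼ where attribute j ∈ Ri, else bᵢⱼ.
Initial tableau (one row per fragment):
  row 1: a1 a2 a3 a4 b15 a6 a7 b18
  row 2: a1 a2 a3 b24 b25 b26 b27 a8
  row 3: a1 b32 a3 a4 a5 a6 b37 a8
Rows 1 and 3 agree on F; apply F→B and equate their B entries.
Rows 1 and 2 agree on B; apply B→D and equate their D entries.
Rows 1 and 2 agree on C; apply C→H and equate their H entries.
No row becomes fully distinguished — the join is lossy.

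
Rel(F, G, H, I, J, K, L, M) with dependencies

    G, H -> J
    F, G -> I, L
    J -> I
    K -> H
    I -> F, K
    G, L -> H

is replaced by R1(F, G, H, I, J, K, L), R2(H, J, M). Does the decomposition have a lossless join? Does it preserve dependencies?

lossy but dependency-preserving

Lossless test: (H, J)⁺ = {F, H, I, J, K}, which is a superkey of neither fragment — lossy.
Dependency preservation: every FD's attributes lie within a single fragment, so each can be enforced locally — preserved.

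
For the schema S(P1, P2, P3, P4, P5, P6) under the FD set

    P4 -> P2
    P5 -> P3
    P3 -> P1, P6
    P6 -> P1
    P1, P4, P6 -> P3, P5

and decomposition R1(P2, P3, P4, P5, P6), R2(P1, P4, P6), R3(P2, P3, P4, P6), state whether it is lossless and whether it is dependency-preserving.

lossless and dependency-preserving

Lossless test (chase): Rows 1 and 2 agree on P4; apply P4→P2 and equate their P2 entries. Rows 1 and 3 agree on P3; apply P3→P1, P6 and equate their P1, P6 entries. Rows 1 and 2 agree on P6; apply P6→P1 and equate their P1 entries. Rows 1 and 2 agree on P1, P4, P6; apply P1, P4, P6→P3, P5 and equate their P3, P5 entries. Rows 1 and 3 agree on P1, P4, P6; apply P1, P4, P6→P3, P5 and equate their P3, P5 entries. Row 1 is now all distinguished symbols — the join is lossless.
Dependency preservation: P3 → P1, P6; P1, P4, P6 → P3, P5 are not contained in any single fragment, but the restricted closure of each left-hand side across the fragments still reaches the right-hand side; the remaining FDs each lie inside some fragment. All dependencies are preserved.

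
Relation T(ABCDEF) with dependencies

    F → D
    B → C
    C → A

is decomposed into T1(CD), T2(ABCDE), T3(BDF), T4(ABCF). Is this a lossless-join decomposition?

No

Chase test. Columns are ABCDEF; row i has aⱼ where attribute j ∈ Ti, else bᵢⱼ.
Initial tableau (one row per fragment):
  row 1: b11 b12 a3 a4 b15 b16
  row 2: a1 a2 a3 a4 a5 b26
  row 3: b31 a2 b33 a4 b35 a6
  row 4: a1 a2 a3 b44 b45 a6
Rows 3 and 4 agree on F; apply F→D and equate their D entries.
Rows 2 and 3 agree on B; apply B→C and equate their C entries.
Rows 1 and 2 agree on C; apply C→A and equate their A entries.
Rows 1 and 3 agree on C; apply C→A and equate their A entries.
No row becomes fully distinguished — the join is lossy.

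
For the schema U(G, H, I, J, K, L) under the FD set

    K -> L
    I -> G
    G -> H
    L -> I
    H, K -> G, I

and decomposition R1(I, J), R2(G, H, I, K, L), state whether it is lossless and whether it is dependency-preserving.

Lossless test: (I)⁺ = {G, H, I}, which is a superkey of neither fragment — lossy.
Dependency preservation: every FD's attributes lie within a single fragment, so each can be enforced locally — preserved.

lossy but dependency-preserving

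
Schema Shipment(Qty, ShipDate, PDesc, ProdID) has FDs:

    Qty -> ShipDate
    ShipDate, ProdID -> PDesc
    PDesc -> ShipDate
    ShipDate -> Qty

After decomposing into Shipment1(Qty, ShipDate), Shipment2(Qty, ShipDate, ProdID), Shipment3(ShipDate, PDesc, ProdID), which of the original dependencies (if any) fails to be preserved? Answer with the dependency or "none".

none

Qty → ShipDate lies within Shipment1.
ShipDate, ProdID → PDesc lies within Shipment3.
PDesc → ShipDate lies within Shipment3.
ShipDate → Qty lies within Shipment1.
Every dependency is enforceable on the fragments, so the decomposition is dependency-preserving.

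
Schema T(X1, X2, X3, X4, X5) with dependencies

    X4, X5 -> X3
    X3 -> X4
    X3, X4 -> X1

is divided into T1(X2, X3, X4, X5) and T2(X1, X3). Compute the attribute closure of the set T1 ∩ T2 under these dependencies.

X1, X3, X4

T1 ∩ T2 = {X3}.
X3 → X4 applies, adding X4
X3, X4 → X1 applies, adding X1
Closure: {X1, X3, X4}.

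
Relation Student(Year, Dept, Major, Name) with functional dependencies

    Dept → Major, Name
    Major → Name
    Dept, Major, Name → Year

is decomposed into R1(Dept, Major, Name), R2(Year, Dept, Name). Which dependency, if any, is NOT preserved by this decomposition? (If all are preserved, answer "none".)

Dept → Major, Name lies within R1.
Major → Name lies within R1.
Dept, Major, Name → Year: restricted closure across fragments reaches Year.
Every dependency is enforceable on the fragments, so the decomposition is dependency-preserving.

none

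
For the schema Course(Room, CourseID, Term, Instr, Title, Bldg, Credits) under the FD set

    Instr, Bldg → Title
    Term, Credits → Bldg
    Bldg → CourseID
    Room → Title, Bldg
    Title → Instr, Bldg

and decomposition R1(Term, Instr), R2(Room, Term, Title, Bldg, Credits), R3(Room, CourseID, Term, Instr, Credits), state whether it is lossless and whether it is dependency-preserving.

Lossless test (chase): Rows 2 and 3 agree on Term, Credits; apply Term, Credits→Bldg and equate their Bldg entries. Rows 2 and 3 agree on Bldg; apply Bldg→CourseID and equate their CourseID entries. Rows 2 and 3 agree on Room; apply Room→Title, Bldg and equate their Title, Bldg entries. Rows 2 and 3 agree on Title; apply Title→Instr, Bldg and equate their Instr, Bldg entries. Row 2 is now all distinguished symbols — the join is lossless.
Dependency preservation: the restricted closure of {Instr, Bldg} across the fragments never reaches {Title}, so Instr, Bldg → Title cannot be enforced without a join — not preserved.

lossless but not dependency-preserving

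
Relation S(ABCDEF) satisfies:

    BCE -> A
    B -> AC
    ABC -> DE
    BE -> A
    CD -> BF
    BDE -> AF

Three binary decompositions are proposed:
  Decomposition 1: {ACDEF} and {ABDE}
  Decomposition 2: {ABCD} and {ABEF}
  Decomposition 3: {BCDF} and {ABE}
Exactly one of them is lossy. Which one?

Decomposition 1: common = {ADE}, closure = {ADE} → lossy.
Decomposition 2: common = {AB}, closure = {ABCDEF} → lossless.
Decomposition 3: common = {B}, closure = {ABCDEF} → lossless.

Decomposition 1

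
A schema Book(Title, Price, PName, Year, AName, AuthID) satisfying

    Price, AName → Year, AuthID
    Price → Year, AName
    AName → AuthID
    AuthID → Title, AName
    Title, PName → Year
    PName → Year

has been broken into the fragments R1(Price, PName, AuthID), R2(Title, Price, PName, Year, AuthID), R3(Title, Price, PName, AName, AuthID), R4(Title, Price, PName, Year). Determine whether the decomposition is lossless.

Chase test. Columns are Title, Price, PName, Year, AName, AuthID; row i has aⱼ where attribute j ∈ Ri, else bᵢⱼ.
Initial tableau (one row per fragment):
  row 1: b11 a2 a3 b14 b15 a6
  row 2: a1 a2 a3 a4 b25 a6
  row 3: a1 a2 a3 b34 a5 a6
  row 4: a1 a2 a3 a4 b45 b46
Rows 1 and 2 agree on Price; apply Price→Year, AName and equate their Year, AName entries.
Rows 1 and 3 agree on Price; apply Price→Year, AName and equate their Year, AName entries.
Rows 1 and 4 agree on Price; apply Price→Year, AName and equate their Year, AName entries.
Rows 1 and 4 agree on AName; apply AName→AuthID and equate their AuthID entries.
Rows 1 and 2 agree on AuthID; apply AuthID→Title, AName and equate their Title, AName entries.
Row 1 is now all distinguished symbols — the join is lossless.

Yes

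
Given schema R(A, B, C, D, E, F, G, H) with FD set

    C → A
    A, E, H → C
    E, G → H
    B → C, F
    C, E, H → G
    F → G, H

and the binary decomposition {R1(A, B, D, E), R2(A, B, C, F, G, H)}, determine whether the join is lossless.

Yes

Common attributes: R1 ∩ R2 = {A, B}.
Closure of {A, B}: B → C, F applies, adding C, F; F → G, H applies, adding G, H. So (A, B)⁺ = {A, B, C, F, G, H}.
This closure contains every attribute of R2, so R1 ∩ R2 → R2. The join is lossless.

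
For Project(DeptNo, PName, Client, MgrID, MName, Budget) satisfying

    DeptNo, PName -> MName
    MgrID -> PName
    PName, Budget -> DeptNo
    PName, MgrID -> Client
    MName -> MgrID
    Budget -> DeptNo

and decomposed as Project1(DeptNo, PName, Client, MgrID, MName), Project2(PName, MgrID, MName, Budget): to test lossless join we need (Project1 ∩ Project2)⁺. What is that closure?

PName, Client, MgrID, MName

Project1 ∩ Project2 = {PName, MgrID, MName}.
PName, MgrID → Client applies, adding Client
Closure: {PName, Client, MgrID, MName}.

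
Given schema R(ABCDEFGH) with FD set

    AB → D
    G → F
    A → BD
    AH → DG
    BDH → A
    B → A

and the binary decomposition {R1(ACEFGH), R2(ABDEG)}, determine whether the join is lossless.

Common attributes: R1 ∩ R2 = {AEG}.
Closure of {AEG}: G → F applies, adding F; A → BD applies, adding BD. So (AEG)⁺ = {ABDEFG}.
This closure contains every attribute of R2, so R1 ∩ R2 → R2. The join is lossless.

Yes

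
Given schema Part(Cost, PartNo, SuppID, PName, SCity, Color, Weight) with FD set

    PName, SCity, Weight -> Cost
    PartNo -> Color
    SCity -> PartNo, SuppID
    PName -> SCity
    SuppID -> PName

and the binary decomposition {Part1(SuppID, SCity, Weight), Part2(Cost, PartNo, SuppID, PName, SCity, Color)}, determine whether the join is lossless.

Common attributes: Part1 ∩ Part2 = {SuppID, SCity}.
Closure of {SuppID, SCity}: SCity → PartNo, SuppID applies, adding PartNo; SuppID → PName applies, adding PName; PartNo → Color applies, adding Color. So (SuppID, SCity)⁺ = {PartNo, SuppID, PName, SCity, Color}.
The closure contains neither all of Part1 = {SuppID, SCity, Weight} nor all of Part2 = {Cost, PartNo, SuppID, PName, SCity, Color}, so the common attributes are not a superkey of either fragment. The join is lossy.

No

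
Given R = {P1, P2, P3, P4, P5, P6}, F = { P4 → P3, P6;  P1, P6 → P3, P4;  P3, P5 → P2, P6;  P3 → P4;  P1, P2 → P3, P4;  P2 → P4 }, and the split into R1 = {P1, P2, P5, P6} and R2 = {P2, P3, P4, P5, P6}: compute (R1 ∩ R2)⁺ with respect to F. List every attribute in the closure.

P2, P3, P4, P5, P6

R1 ∩ R2 = {P2, P5, P6}.
P2 → P4 applies, adding P4
P4 → P3, P6 applies, adding P3
Closure: {P2, P3, P4, P5, P6}.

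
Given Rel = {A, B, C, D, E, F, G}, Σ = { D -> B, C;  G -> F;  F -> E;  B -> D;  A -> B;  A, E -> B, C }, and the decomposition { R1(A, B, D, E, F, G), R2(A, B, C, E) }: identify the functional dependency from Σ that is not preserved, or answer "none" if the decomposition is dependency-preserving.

D → B, C: restricted closure across fragments reaches B, C.
G → F lies within R1.
F → E lies within R1.
B → D lies within R1.
A → B lies within R1.
A, E → B, C lies within R2.
Every dependency is enforceable on the fragments, so the decomposition is dependency-preserving.

none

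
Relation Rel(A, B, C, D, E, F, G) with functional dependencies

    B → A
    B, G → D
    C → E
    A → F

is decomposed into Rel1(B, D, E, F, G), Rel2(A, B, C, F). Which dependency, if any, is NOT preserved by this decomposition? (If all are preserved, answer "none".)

C → E

Check C → E: no single fragment contains all of {C, E}, and the restricted closure of {C} across the fragments never reaches {E}.
B → A is preserved.
B, G → D is preserved.
A → F is preserved.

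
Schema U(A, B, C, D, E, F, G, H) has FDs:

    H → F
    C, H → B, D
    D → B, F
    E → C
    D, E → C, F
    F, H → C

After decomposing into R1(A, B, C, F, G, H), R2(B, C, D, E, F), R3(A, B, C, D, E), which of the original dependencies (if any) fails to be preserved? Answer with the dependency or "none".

Check C, H → B, D: no single fragment contains all of {B, C, D, H}, and the restricted closure of {C, H} across the fragments never reaches {B, D}.
H → F is preserved.
D → B, F is preserved.
E → C is preserved.
D, E → C, F is preserved.
F, H → C is preserved.

C, H → B, D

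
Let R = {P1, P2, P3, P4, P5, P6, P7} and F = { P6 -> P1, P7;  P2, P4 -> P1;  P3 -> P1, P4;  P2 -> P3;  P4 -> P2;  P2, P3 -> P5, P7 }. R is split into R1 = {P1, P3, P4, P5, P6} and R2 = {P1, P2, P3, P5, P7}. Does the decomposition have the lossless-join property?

Yes

Common attributes: R1 ∩ R2 = {P1, P3, P5}.
Closure of {P1, P3, P5}: P3 → P1, P4 applies, adding P4; P4 → P2 applies, adding P2; P2, P3 → P5, P7 applies, adding P7. So (P1, P3, P5)⁺ = {P1, P2, P3, P4, P5, P7}.
This closure contains every attribute of R2, so R1 ∩ R2 → R2. The join is lossless.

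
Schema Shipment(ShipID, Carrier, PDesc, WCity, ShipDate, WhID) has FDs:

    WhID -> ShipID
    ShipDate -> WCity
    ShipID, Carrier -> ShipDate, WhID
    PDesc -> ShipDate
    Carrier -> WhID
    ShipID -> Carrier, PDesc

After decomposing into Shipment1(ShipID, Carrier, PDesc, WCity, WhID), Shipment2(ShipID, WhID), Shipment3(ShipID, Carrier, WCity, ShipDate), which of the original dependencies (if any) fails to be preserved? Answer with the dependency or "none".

PDesc -> ShipDate

Check PDesc → ShipDate: no single fragment contains all of {PDesc, ShipDate}, and the restricted closure of {PDesc} across the fragments never reaches {ShipDate}.
WhID → ShipID is preserved.
ShipDate → WCity is preserved.
ShipID, Carrier → ShipDate, WhID is preserved.
Carrier → WhID is preserved.
ShipID → Carrier, PDesc is preserved.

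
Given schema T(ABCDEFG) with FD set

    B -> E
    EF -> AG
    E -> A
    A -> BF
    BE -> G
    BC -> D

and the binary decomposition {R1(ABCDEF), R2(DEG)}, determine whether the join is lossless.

Yes

Common attributes: R1 ∩ R2 = {DE}.
Closure of {DE}: E → A applies, adding A; A → BF applies, adding BF; BE → G applies, adding G. So (DE)⁺ = {ABDEFG}.
This closure contains every attribute of R2, so R1 ∩ R2 → R2. The join is lossless.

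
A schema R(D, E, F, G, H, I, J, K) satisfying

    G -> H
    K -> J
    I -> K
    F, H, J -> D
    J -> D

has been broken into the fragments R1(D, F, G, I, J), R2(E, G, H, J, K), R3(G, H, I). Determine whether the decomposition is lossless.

No

Chase test. Columns are D, E, F, G, H, I, J, K; row i has aⱼ where attribute j ∈ Ri, else bᵢⱼ.
Initial tableau (one row per fragment):
  row 1: a1 b12 a3 a4 b15 a6 a7 b18
  row 2: b21 a2 b23 a4 a5 b26 a7 a8
  row 3: b31 b32 b33 a4 a5 a6 b37 b38
Rows 1 and 2 agree on G; apply G→H and equate their H entries.
Rows 1 and 3 agree on I; apply I→K and equate their K entries.
Rows 1 and 2 agree on J; apply J→D and equate their D entries.
Rows 1 and 3 agree on K; apply K→J and equate their J entries.
Rows 1 and 3 agree on J; apply J→D and equate their D entries.
No row becomes fully distinguished — the join is lossy.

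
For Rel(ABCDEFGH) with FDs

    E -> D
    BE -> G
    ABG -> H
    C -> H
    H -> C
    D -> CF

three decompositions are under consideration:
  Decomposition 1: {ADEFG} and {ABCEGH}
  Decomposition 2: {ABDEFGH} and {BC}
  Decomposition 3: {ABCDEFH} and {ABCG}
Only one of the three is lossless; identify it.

Decomposition 1: common = {AEG}, closure = {ACDEFGH} → lossless.
Decomposition 2: common = {B}, closure = {B} → lossy.
Decomposition 3: common = {ABC}, closure = {ABCH} → lossy.

Decomposition 1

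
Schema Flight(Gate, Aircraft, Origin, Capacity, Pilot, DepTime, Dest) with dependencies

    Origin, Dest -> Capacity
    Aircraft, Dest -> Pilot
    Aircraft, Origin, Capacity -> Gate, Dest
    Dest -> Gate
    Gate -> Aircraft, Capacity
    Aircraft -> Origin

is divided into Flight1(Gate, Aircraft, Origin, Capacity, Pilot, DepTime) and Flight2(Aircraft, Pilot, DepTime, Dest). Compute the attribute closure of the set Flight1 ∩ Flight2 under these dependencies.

Aircraft, Origin, Pilot, DepTime

Flight1 ∩ Flight2 = {Aircraft, Pilot, DepTime}.
Aircraft → Origin applies, adding Origin
Closure: {Aircraft, Origin, Pilot, DepTime}.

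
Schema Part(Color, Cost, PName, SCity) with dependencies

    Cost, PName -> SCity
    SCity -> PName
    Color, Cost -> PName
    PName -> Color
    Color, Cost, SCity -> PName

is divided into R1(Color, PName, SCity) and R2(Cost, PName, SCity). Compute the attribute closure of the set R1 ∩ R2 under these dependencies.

R1 ∩ R2 = {PName, SCity}.
PName → Color applies, adding Color
Closure: {Color, PName, SCity}.

Color, PName, SCity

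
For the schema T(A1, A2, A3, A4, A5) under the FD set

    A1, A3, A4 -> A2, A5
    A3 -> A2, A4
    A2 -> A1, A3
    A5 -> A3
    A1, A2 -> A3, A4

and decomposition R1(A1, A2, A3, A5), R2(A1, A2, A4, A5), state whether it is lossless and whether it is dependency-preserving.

lossless and dependency-preserving

Lossless test: (A1, A2, A5)⁺ = {A1, A2, A3, A4, A5}, which contains all of one fragment — lossless.
Dependency preservation: A1, A3, A4 → A2, A5; A3 → A2, A4; A1, A2 → A3, A4 are not contained in any single fragment, but the restricted closure of each left-hand side across the fragments still reaches the right-hand side; the remaining FDs each lie inside some fragment. All dependencies are preserved.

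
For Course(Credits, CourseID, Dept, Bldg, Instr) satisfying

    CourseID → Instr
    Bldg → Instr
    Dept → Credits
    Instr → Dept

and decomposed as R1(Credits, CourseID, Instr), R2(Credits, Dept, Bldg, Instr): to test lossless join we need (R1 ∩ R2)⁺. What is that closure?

R1 ∩ R2 = {Credits, Instr}.
Instr → Dept applies, adding Dept
Closure: {Credits, Dept, Instr}.

Credits, Dept, Instr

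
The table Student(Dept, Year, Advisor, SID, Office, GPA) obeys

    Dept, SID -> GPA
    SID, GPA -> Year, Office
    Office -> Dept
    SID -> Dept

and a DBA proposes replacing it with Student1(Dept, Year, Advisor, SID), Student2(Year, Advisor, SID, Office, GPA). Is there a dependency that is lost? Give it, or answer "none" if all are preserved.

Office -> Dept

Check Office → Dept: no single fragment contains all of {Dept, Office}, and the restricted closure of {Office} across the fragments never reaches {Dept}.
Dept, SID → GPA is preserved.
SID, GPA → Year, Office is preserved.
SID → Dept is preserved.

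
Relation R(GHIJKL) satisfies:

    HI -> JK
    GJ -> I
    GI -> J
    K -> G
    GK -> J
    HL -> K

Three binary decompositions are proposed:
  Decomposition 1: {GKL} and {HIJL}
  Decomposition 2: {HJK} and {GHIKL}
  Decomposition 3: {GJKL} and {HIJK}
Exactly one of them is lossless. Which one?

Decomposition 1: common = {L}, closure = {L} → lossy.
Decomposition 2: common = {HK}, closure = {GHIJK} → lossless.
Decomposition 3: common = {JK}, closure = {GIJK} → lossy.

Decomposition 2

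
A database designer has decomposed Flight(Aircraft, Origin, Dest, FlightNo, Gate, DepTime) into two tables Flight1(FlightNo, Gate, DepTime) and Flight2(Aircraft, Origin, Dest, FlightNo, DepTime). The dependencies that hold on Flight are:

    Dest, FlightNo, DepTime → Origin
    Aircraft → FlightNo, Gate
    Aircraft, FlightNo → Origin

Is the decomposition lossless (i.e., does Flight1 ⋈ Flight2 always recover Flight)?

No

Common attributes: Flight1 ∩ Flight2 = {FlightNo, DepTime}.
No dependency enlarges {FlightNo, DepTime}, so (FlightNo, DepTime)⁺ = {FlightNo, DepTime}.
The closure contains neither all of Flight1 = {FlightNo, Gate, DepTime} nor all of Flight2 = {Aircraft, Origin, Dest, FlightNo, DepTime}, so the common attributes are not a superkey of either fragment. The join is lossy.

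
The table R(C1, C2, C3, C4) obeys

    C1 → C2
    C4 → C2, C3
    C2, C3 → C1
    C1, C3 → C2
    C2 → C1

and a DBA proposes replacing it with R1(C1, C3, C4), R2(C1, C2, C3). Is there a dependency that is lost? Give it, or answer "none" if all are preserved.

C1 → C2 lies within R2.
C4 → C2, C3: restricted closure across fragments reaches C2, C3.
C2, C3 → C1 lies within R2.
C1, C3 → C2 lies within R2.
C2 → C1 lies within R2.
Every dependency is enforceable on the fragments, so the decomposition is dependency-preserving.

none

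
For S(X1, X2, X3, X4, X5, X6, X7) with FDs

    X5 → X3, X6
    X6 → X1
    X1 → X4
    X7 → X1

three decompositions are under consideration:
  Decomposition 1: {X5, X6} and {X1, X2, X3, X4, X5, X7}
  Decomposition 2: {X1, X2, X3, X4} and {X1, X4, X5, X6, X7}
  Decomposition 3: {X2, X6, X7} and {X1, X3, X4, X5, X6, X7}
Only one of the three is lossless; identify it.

Decomposition 1

Decomposition 1: common = {X5}, closure = {X1, X3, X4, X5, X6} → lossless.
Decomposition 2: common = {X1, X4}, closure = {X1, X4} → lossy.
Decomposition 3: common = {X6, X7}, closure = {X1, X4, X6, X7} → lossy.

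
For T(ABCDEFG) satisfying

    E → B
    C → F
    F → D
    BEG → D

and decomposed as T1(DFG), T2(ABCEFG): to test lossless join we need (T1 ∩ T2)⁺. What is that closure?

DFG

T1 ∩ T2 = {FG}.
F → D applies, adding D
Closure: {DFG}.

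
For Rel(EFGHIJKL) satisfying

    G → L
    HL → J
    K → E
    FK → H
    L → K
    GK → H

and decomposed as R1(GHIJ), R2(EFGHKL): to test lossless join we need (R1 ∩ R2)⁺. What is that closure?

EGHJKL

R1 ∩ R2 = {GH}.
G → L applies, adding L
HL → J applies, adding J
L → K applies, adding K
K → E applies, adding E
Closure: {EGHJKL}.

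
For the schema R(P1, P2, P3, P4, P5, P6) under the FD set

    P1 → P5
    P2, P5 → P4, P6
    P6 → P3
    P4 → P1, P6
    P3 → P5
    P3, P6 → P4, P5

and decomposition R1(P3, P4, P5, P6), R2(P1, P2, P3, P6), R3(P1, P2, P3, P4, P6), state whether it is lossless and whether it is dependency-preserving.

lossless but not dependency-preserving

Lossless test (chase): Rows 2 and 3 agree on P1; apply P1→P5 and equate their P5 entries. Rows 2 and 3 agree on P2, P5; apply P2, P5→P4, P6 and equate their P4, P6 entries. Rows 1 and 2 agree on P4; apply P4→P1, P6 and equate their P1, P6 entries. Rows 1 and 2 agree on P3; apply P3→P5 and equate their P5 entries. Row 2 is now all distinguished symbols — the join is lossless.
Dependency preservation: the restricted closure of {P1} across the fragments never reaches {P5}, so P1 → P5 cannot be enforced without a join — not preserved.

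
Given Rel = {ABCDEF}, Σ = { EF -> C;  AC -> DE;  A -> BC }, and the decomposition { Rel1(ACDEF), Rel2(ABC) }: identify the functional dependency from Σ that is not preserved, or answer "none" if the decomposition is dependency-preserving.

none

EF → C lies within Rel1.
AC → DE lies within Rel1.
A → BC lies within Rel2.
Every dependency is enforceable on the fragments, so the decomposition is dependency-preserving.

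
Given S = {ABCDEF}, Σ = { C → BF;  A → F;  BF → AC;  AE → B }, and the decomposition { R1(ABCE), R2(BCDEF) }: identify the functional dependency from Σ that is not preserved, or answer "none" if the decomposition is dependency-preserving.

Check A → F: no single fragment contains all of {AF}, and the restricted closure of {A} across the fragments never reaches {F}.
C → BF is preserved.
BF → AC is preserved.
AE → B is preserved.

A → F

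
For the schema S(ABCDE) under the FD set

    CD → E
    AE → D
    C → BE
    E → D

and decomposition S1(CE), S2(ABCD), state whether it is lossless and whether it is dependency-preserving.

Lossless test: (C)⁺ = {BCDE}, which contains all of one fragment — lossless.
Dependency preservation: the restricted closure of {AE} across the fragments never reaches {D}, so AE → D cannot be enforced without a join — not preserved.

lossless but not dependency-preserving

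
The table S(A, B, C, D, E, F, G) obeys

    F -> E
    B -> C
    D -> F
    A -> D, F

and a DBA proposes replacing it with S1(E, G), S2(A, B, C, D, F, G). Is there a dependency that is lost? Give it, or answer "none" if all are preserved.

F -> E

Check F → E: no single fragment contains all of {E, F}, and the restricted closure of {F} across the fragments never reaches {E}.
B → C is preserved.
D → F is preserved.
A → D, F is preserved.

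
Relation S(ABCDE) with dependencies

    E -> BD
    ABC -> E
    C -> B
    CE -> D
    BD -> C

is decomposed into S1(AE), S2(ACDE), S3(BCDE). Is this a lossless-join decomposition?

Yes

Chase test. Columns are ABCDE; row i has aⱼ where attribute j ∈ Si, else bᵢⱼ.
Initial tableau (one row per fragment):
  row 1: a1 b12 b13 b14 a5
  row 2: a1 b22 a3 a4 a5
  row 3: b31 a2 a3 a4 a5
Rows 1 and 2 agree on E; apply E→BD and equate their BD entries.
Rows 1 and 3 agree on E; apply E→BD and equate their BD entries.
Rows 1 and 2 agree on BD; apply BD→C and equate their C entries.
Row 1 is now all distinguished symbols — the join is lossless.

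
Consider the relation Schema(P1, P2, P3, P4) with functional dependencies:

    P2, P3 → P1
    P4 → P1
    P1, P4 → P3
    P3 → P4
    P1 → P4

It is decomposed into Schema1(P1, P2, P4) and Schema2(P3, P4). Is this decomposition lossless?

Common attributes: Schema1 ∩ Schema2 = {P4}.
Closure of {P4}: P4 → P1 applies, adding P1; P1, P4 → P3 applies, adding P3. So (P4)⁺ = {P1, P3, P4}.
This closure contains every attribute of Schema2, so Schema1 ∩ Schema2 → Schema2. The join is lossless.

Yes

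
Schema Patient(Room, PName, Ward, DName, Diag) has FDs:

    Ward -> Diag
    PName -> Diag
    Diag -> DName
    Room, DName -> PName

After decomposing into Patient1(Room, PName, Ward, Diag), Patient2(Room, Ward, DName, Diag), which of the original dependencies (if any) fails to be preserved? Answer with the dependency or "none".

Ward → Diag lies within Patient1.
PName → Diag lies within Patient1.
Diag → DName lies within Patient2.
Room, DName → PName: restricted closure across fragments reaches PName.
Every dependency is enforceable on the fragments, so the decomposition is dependency-preserving.

none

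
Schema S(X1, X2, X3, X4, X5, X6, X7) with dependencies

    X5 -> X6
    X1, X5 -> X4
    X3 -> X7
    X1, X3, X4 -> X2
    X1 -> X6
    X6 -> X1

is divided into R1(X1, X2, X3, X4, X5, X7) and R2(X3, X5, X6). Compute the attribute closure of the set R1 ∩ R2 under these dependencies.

X1, X2, X3, X4, X5, X6, X7

R1 ∩ R2 = {X3, X5}.
X5 → X6 applies, adding X6
X3 → X7 applies, adding X7
X6 → X1 applies, adding X1
X1, X5 → X4 applies, adding X4
X1, X3, X4 → X2 applies, adding X2
Closure: {X1, X2, X3, X4, X5, X6, X7}.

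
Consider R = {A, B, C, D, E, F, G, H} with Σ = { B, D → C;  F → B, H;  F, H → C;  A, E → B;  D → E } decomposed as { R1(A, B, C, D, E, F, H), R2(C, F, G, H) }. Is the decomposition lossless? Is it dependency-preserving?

Lossless test: (C, F, H)⁺ = {B, C, F, H}, which is a superkey of neither fragment — lossy.
Dependency preservation: every FD's attributes lie within a single fragment, so each can be enforced locally — preserved.

lossy but dependency-preserving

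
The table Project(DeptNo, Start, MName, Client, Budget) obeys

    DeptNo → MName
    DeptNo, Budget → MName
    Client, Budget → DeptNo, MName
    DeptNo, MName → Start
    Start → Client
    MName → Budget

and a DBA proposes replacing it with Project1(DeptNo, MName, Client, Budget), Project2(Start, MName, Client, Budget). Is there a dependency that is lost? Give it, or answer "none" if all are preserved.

none

DeptNo → MName lies within Project1.
DeptNo, Budget → MName lies within Project1.
Client, Budget → DeptNo, MName lies within Project1.
DeptNo, MName → Start: restricted closure across fragments reaches Start.
Start → Client lies within Project2.
MName → Budget lies within Project1.
Every dependency is enforceable on the fragments, so the decomposition is dependency-preserving.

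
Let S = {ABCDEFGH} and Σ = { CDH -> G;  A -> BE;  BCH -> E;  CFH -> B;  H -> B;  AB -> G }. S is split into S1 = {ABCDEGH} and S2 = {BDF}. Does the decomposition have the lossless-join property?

No

Common attributes: S1 ∩ S2 = {BD}.
No dependency enlarges {BD}, so (BD)⁺ = {BD}.
The closure contains neither all of S1 = {ABCDEGH} nor all of S2 = {BDF}, so the common attributes are not a superkey of either fragment. The join is lossy.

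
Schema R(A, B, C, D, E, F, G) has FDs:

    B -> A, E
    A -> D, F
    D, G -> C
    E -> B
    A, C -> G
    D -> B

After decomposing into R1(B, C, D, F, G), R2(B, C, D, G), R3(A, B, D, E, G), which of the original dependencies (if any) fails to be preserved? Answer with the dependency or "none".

B → A, E lies within R3.
A → D, F: restricted closure across fragments reaches D, F.
D, G → C lies within R1.
E → B lies within R3.
A, C → G: restricted closure across fragments reaches G.
D → B lies within R1.
Every dependency is enforceable on the fragments, so the decomposition is dependency-preserving.

none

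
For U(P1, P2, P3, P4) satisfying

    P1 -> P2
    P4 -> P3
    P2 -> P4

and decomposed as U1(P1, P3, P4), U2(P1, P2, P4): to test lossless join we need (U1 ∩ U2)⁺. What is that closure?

P1, P2, P3, P4

U1 ∩ U2 = {P1, P4}.
P1 → P2 applies, adding P2
P4 → P3 applies, adding P3
Closure: {P1, P2, P3, P4}.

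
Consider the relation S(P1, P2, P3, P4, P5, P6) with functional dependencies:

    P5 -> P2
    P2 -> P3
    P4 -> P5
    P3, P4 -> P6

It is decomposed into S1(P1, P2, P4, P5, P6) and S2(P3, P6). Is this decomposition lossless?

No

Common attributes: S1 ∩ S2 = {P6}.
No dependency enlarges {P6}, so (P6)⁺ = {P6}.
The closure contains neither all of S1 = {P1, P2, P4, P5, P6} nor all of S2 = {P3, P6}, so the common attributes are not a superkey of either fragment. The join is lossy.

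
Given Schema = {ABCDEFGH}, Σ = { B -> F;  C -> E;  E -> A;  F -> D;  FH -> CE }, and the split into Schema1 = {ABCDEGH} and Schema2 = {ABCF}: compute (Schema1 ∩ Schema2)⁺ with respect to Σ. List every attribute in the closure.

ABCDEF

Schema1 ∩ Schema2 = {ABC}.
B → F applies, adding F
C → E applies, adding E
F → D applies, adding D
Closure: {ABCDEF}.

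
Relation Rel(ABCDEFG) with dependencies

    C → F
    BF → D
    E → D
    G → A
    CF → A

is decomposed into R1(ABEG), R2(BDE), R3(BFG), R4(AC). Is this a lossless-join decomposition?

No

Chase test. Columns are ABCDEFG; row i has aⱼ where attribute j ∈ Ri, else bᵢⱼ.
Initial tableau (one row per fragment):
  row 1: a1 a2 b13 b14 a5 b16 a7
  row 2: b21 a2 b23 a4 a5 b26 b27
  row 3: b31 a2 b33 b34 b35 a6 a7
  row 4: a1 b42 a3 b44 b45 b46 b47
Rows 1 and 2 agree on E; apply E→D and equate their D entries.
Rows 1 and 3 agree on G; apply G→A and equate their A entries.
No row becomes fully distinguished — the join is lossy.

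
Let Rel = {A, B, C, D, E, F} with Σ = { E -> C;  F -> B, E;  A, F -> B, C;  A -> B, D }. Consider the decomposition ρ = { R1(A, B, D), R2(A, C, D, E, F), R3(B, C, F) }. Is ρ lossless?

Chase test. Columns are A, B, C, D, E, F; row i has aⱼ where attribute j ∈ Ri, else bᵢⱼ.
Initial tableau (one row per fragment):
  row 1: a1 a2 b13 a4 b15 b16
  row 2: a1 b22 a3 a4 a5 a6
  row 3: b31 a2 a3 b34 b35 a6
Rows 2 and 3 agree on F; apply F→B, E and equate their B, E entries.
Row 2 is now all distinguished symbols — the join is lossless.

Yes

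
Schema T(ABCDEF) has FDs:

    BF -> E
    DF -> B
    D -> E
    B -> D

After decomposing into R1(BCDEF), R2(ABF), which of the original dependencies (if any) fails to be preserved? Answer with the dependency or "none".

none

BF → E lies within R1.
DF → B lies within R1.
D → E lies within R1.
B → D lies within R1.
Every dependency is enforceable on the fragments, so the decomposition is dependency-preserving.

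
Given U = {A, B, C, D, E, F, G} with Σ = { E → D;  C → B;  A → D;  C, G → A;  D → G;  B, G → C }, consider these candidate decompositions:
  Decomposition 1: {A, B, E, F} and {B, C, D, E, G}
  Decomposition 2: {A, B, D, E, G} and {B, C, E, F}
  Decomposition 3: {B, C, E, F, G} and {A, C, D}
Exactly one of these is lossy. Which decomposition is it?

Decomposition 3

Decomposition 1: common = {B, E}, closure = {A, B, C, D, E, G} → lossless.
Decomposition 2: common = {B, E}, closure = {A, B, C, D, E, G} → lossless.
Decomposition 3: common = {C}, closure = {B, C} → lossy.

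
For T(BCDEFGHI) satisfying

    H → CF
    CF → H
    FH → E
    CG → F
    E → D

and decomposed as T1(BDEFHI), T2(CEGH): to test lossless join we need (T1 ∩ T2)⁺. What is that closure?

T1 ∩ T2 = {EH}.
H → CF applies, adding CF
E → D applies, adding D
Closure: {CDEFH}.

CDEFH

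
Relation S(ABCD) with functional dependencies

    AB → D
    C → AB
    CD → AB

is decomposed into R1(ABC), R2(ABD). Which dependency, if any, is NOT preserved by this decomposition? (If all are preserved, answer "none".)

none

AB → D lies within R2.
C → AB lies within R1.
CD → AB: restricted closure across fragments reaches AB.
Every dependency is enforceable on the fragments, so the decomposition is dependency-preserving.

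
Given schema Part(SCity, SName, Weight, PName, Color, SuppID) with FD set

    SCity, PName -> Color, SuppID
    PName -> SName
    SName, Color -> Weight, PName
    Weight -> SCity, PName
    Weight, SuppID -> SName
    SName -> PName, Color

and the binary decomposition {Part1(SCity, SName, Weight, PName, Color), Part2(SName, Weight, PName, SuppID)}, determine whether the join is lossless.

Common attributes: Part1 ∩ Part2 = {SName, Weight, PName}.
Closure of {SName, Weight, PName}: Weight → SCity, PName applies, adding SCity; SName → PName, Color applies, adding Color; SCity, PName → Color, SuppID applies, adding SuppID. So (SName, Weight, PName)⁺ = {SCity, SName, Weight, PName, Color, SuppID}.
This closure contains every attribute of Part1, so Part1 ∩ Part2 → Part1. The join is lossless.

Yes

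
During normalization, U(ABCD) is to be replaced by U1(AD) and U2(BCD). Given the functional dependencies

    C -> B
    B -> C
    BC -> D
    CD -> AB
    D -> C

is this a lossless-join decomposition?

Yes

Common attributes: U1 ∩ U2 = {D}.
Closure of {D}: D → C applies, adding C; C → B applies, adding B; CD → AB applies, adding A. So (D)⁺ = {ABCD}.
This closure contains every attribute of U1, so U1 ∩ U2 → U1. The join is lossless.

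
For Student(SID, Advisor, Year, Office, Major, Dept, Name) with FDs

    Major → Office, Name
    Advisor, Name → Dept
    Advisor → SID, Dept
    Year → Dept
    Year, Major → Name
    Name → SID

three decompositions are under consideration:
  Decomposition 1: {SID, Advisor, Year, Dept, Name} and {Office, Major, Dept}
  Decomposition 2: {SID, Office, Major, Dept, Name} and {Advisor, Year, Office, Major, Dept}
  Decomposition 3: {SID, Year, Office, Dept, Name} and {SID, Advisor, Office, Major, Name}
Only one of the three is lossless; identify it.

Decomposition 1: common = {Dept}, closure = {Dept} → lossy.
Decomposition 2: common = {Office, Major, Dept}, closure = {SID, Office, Major, Dept, Name} → lossless.
Decomposition 3: common = {SID, Office, Name}, closure = {SID, Office, Name} → lossy.

Decomposition 2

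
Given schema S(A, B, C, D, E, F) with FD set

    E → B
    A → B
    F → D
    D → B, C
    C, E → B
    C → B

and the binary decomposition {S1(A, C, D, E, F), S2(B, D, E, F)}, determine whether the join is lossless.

Common attributes: S1 ∩ S2 = {D, E, F}.
Closure of {D, E, F}: E → B applies, adding B; D → B, C applies, adding C. So (D, E, F)⁺ = {B, C, D, E, F}.
This closure contains every attribute of S2, so S1 ∩ S2 → S2. The join is lossless.

Yes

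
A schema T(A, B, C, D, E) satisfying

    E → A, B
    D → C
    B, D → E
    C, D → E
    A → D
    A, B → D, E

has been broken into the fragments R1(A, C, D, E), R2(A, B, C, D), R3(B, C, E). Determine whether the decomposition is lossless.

Yes

Chase test. Columns are A, B, C, D, E; row i has aⱼ where attribute j ∈ Ri, else bᵢⱼ.
Initial tableau (one row per fragment):
  row 1: a1 b12 a3 a4 a5
  row 2: a1 a2 a3 a4 b25
  row 3: b31 a2 a3 b34 a5
Rows 1 and 3 agree on E; apply E→A, B and equate their A, B entries.
Rows 1 and 2 agree on B, D; apply B, D→E and equate their E entries.
Rows 1 and 3 agree on A; apply A→D and equate their D entries.
Row 1 is now all distinguished symbols — the join is lossless.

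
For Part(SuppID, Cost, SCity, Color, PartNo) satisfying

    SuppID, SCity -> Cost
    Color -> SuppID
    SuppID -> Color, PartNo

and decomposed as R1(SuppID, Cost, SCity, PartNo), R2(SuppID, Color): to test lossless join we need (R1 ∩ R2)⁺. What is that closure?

SuppID, Color, PartNo

R1 ∩ R2 = {SuppID}.
SuppID → Color, PartNo applies, adding Color, PartNo
Closure: {SuppID, Color, PartNo}.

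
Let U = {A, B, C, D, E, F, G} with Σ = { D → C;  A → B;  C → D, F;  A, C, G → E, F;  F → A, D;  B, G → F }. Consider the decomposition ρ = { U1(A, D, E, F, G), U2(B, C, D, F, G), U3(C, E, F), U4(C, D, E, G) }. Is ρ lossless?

Yes

Chase test. Columns are A, B, C, D, E, F, G; row i has aⱼ where attribute j ∈ Ui, else bᵢⱼ.
Initial tableau (one row per fragment):
  row 1: a1 b12 b13 a4 a5 a6 a7
  row 2: b21 a2 a3 a4 b25 a6 a7
  row 3: b31 b32 a3 b34 a5 a6 b37
  row 4: b41 b42 a3 a4 a5 b46 a7
Rows 1 and 2 agree on D; apply D→C and equate their C entries.
Rows 1 and 3 agree on C; apply C→D, F and equate their D, F entries.
Rows 1 and 4 agree on C; apply C→D, F and equate their D, F entries.
Rows 1 and 2 agree on F; apply F→A, D and equate their A, D entries.
Rows 1 and 3 agree on F; apply F→A, D and equate their A, D entries.
Rows 1 and 4 agree on F; apply F→A, D and equate their A, D entries.
Rows 1 and 2 agree on A; apply A→B and equate their B entries.
Rows 1 and 3 agree on A; apply A→B and equate their B entries.
Rows 1 and 4 agree on A; apply A→B and equate their B entries.
Rows 1 and 2 agree on A, C, G; apply A, C, G→E, F and equate their E, F entries.
Row 1 is now all distinguished symbols — the join is lossless.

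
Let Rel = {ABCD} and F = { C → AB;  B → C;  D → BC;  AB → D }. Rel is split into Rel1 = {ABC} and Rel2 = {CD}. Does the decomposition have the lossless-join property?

Yes

Common attributes: Rel1 ∩ Rel2 = {C}.
Closure of {C}: C → AB applies, adding AB; AB → D applies, adding D. So (C)⁺ = {ABCD}.
This closure contains every attribute of Rel1, so Rel1 ∩ Rel2 → Rel1. The join is lossless.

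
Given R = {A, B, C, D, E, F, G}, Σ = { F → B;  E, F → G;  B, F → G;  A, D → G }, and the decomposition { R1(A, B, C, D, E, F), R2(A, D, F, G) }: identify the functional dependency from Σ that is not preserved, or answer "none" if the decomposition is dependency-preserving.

F → B lies within R1.
E, F → G: restricted closure across fragments reaches G.
B, F → G: restricted closure across fragments reaches G.
A, D → G lies within R2.
Every dependency is enforceable on the fragments, so the decomposition is dependency-preserving.

none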